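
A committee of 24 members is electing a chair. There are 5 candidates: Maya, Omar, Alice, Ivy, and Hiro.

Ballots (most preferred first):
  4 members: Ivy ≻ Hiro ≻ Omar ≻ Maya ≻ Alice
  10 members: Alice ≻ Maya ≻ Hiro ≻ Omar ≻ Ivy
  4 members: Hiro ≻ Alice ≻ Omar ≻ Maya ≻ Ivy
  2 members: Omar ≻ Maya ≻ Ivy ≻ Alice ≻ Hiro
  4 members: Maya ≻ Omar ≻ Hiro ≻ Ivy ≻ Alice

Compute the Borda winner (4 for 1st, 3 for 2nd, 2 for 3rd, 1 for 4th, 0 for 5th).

Maya: 4×1 + 10×3 + 4×1 + 2×3 + 4×4 = 60
Omar: 4×2 + 10×1 + 4×2 + 2×4 + 4×3 = 46
Alice: 4×0 + 10×4 + 4×3 + 2×1 + 4×0 = 54
Ivy: 4×4 + 10×0 + 4×0 + 2×2 + 4×1 = 24
Hiro: 4×3 + 10×2 + 4×4 + 2×0 + 4×2 = 56

Maya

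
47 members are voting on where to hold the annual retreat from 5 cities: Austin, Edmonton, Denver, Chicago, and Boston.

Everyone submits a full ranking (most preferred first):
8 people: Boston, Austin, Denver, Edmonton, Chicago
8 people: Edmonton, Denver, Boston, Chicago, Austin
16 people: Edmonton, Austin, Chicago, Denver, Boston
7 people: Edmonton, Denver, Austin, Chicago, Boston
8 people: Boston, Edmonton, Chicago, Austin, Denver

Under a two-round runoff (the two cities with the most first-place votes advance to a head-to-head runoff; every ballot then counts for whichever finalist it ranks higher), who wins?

Round 1 first-place votes: Austin 0, Edmonton 31, Denver 0, Chicago 0, Boston 16. Edmonton and Boston advance.
Runoff: Edmonton is ranked above Boston on 31 ballots, Boston above Edmonton on 16.

Edmonton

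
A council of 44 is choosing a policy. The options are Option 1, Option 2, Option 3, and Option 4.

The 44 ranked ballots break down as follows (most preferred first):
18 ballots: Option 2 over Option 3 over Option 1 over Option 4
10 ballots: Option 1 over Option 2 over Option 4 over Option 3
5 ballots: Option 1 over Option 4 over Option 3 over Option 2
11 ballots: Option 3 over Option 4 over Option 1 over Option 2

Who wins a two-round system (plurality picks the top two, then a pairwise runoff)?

Option 1

Round 1 first-place votes: Option 1 15, Option 2 18, Option 3 11, Option 4 0. Option 2 and Option 1 advance.
Runoff: Option 2 is ranked above Option 1 on 18 ballots, Option 1 above Option 2 on 26.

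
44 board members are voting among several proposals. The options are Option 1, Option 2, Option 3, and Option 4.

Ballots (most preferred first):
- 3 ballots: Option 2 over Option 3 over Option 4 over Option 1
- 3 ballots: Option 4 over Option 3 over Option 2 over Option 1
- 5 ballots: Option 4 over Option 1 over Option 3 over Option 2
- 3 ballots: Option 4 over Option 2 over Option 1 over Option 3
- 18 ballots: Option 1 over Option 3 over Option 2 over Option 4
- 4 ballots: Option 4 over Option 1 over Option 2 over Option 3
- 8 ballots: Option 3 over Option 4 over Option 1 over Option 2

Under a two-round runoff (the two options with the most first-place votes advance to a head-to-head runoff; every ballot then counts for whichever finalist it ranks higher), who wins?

Option 4

Round 1 first-place votes: Option 1 18, Option 2 3, Option 3 8, Option 4 15. Option 1 and Option 4 advance.
Runoff: Option 1 is ranked above Option 4 on 18 ballots, Option 4 above Option 1 on 26.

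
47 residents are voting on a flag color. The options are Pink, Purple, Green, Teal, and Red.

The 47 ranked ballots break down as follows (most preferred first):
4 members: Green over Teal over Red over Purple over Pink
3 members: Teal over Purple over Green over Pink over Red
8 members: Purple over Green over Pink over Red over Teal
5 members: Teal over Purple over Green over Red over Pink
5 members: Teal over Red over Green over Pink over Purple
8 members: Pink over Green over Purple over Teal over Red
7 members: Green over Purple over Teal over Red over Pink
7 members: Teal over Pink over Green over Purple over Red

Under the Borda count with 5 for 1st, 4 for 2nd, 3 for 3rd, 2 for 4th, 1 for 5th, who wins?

Green

Pink: 4×1 + 3×2 + 8×3 + 5×1 + 5×2 + 8×5 + 7×1 + 7×4 = 124
Purple: 4×2 + 3×4 + 8×5 + 5×4 + 5×1 + 8×3 + 7×4 + 7×2 = 151
Green: 4×5 + 3×3 + 8×4 + 5×3 + 5×3 + 8×4 + 7×5 + 7×3 = 179
Teal: 4×4 + 3×5 + 8×1 + 5×5 + 5×5 + 8×2 + 7×3 + 7×5 = 161
Red: 4×3 + 3×1 + 8×2 + 5×2 + 5×4 + 8×1 + 7×2 + 7×1 = 90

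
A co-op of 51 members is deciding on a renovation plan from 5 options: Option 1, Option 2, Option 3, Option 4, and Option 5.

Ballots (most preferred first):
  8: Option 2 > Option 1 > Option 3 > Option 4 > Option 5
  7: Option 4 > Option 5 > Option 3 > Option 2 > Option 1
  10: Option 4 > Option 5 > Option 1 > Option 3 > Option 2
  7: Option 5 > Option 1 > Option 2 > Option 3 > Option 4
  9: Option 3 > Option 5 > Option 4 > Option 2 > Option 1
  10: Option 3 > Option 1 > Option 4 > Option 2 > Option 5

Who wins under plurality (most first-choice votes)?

Option 3

First-place votes: Option 1 0, Option 2 8, Option 3 19, Option 4 17, Option 5 7.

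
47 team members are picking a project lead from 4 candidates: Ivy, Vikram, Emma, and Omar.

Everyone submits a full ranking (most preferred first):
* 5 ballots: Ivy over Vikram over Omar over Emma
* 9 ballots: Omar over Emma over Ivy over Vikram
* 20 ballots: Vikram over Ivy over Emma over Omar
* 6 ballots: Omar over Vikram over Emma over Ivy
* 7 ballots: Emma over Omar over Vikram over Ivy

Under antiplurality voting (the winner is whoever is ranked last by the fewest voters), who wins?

Last-place votes: Ivy 13, Vikram 9, Emma 5, Omar 20.

Emma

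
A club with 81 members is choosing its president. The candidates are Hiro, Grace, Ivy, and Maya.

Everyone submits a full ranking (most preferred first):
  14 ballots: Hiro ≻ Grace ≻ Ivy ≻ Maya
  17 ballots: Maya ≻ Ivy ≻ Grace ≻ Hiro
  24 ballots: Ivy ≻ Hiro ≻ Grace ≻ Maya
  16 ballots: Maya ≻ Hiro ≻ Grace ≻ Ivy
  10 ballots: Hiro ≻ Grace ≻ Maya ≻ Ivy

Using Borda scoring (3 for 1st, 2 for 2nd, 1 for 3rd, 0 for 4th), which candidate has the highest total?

Hiro: 14×3 + 17×0 + 24×2 + 16×2 + 10×3 = 152
Grace: 14×2 + 17×1 + 24×1 + 16×1 + 10×2 = 105
Ivy: 14×1 + 17×2 + 24×3 + 16×0 + 10×0 = 120
Maya: 14×0 + 17×3 + 24×0 + 16×3 + 10×1 = 109

Hiro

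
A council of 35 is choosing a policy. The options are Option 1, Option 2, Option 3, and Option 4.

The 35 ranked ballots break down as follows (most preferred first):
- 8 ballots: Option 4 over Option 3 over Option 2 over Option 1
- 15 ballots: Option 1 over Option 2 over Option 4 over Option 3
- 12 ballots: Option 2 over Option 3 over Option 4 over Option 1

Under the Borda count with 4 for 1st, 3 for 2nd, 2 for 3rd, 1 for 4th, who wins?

Option 2

Option 1: 8×1 + 15×4 + 12×1 = 80
Option 2: 8×2 + 15×3 + 12×4 = 109
Option 3: 8×3 + 15×1 + 12×3 = 75
Option 4: 8×4 + 15×2 + 12×2 = 86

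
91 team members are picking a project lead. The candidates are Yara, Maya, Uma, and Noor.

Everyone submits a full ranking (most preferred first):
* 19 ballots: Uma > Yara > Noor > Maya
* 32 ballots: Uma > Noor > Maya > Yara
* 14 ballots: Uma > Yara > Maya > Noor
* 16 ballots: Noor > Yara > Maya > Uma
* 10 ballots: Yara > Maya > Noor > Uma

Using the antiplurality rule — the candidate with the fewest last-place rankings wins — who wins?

Last-place votes: Yara 32, Maya 19, Uma 26, Noor 14.

Noor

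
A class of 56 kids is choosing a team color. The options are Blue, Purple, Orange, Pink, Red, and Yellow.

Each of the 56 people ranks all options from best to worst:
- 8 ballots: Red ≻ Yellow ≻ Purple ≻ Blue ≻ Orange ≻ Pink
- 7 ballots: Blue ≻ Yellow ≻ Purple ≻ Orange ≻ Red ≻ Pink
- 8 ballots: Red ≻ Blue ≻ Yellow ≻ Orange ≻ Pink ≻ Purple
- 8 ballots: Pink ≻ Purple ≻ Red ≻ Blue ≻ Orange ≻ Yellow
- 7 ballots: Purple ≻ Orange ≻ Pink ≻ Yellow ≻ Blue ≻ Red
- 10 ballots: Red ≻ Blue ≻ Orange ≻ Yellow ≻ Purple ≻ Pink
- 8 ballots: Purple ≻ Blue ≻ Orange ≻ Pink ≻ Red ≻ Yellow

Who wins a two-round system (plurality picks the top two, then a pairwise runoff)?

Purple

Round 1 first-place votes: Blue 7, Purple 15, Orange 0, Pink 8, Red 26, Yellow 0. Red and Purple advance.
Runoff: Red is ranked above Purple on 26 ballots, Purple above Red on 30.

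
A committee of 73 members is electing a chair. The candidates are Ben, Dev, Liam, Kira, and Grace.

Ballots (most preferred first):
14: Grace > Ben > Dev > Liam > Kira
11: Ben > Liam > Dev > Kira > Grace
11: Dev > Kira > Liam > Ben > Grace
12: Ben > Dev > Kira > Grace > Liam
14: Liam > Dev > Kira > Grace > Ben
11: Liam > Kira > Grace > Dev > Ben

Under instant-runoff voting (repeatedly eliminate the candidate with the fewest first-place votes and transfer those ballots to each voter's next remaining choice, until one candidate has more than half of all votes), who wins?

Ben

Round 1: Ben 23, Dev 11, Liam 25, Kira 0, Grace 14. Kira eliminated.
Round 2: Ben 23, Dev 11, Liam 25, Grace 14. Dev eliminated.
Round 3: Ben 23, Liam 36, Grace 14. Grace eliminated.
Round 4: Ben 37, Liam 36. Ben has a majority (≥37).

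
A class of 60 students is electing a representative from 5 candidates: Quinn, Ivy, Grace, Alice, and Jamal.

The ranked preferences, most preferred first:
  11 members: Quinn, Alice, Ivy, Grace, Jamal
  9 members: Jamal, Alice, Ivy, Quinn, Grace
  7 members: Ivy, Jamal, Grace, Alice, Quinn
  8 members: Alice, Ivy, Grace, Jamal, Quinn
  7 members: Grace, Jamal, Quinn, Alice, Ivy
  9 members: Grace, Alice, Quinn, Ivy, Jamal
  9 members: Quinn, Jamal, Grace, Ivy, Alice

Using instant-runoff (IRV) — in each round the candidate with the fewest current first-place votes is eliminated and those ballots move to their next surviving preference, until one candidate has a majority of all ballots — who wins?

Round 1: Quinn 20, Ivy 7, Grace 16, Alice 8, Jamal 9. Ivy eliminated.
Round 2: Quinn 20, Grace 16, Alice 8, Jamal 16. Alice eliminated.
Round 3: Quinn 20, Grace 24, Jamal 16. Jamal eliminated.
Round 4: Quinn 29, Grace 31. Grace has a majority (≥31).

Grace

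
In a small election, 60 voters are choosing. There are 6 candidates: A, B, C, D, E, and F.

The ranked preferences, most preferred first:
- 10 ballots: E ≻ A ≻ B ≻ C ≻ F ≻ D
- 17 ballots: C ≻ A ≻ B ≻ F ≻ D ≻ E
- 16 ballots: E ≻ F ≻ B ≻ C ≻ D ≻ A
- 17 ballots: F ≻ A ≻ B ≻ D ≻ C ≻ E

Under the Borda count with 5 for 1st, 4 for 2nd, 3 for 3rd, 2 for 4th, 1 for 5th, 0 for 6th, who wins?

A: 10×4 + 17×4 + 16×0 + 17×4 = 176
B: 10×3 + 17×3 + 16×3 + 17×3 = 180
C: 10×2 + 17×5 + 16×2 + 17×1 = 154
D: 10×0 + 17×1 + 16×1 + 17×2 = 67
E: 10×5 + 17×0 + 16×5 + 17×0 = 130
F: 10×1 + 17×2 + 16×4 + 17×5 = 193

F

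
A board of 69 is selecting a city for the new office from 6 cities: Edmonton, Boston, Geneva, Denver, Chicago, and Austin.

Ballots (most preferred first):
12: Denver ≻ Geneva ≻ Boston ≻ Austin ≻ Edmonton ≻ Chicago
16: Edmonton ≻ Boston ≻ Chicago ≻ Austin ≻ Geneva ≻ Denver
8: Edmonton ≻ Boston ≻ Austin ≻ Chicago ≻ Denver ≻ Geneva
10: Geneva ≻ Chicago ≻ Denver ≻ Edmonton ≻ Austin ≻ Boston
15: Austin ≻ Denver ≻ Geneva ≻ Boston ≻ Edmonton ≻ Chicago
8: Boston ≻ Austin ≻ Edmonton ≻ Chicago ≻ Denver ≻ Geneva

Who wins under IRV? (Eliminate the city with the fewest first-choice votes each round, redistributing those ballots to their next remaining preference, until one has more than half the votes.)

Round 1: Edmonton 24, Boston 8, Geneva 10, Denver 12, Chicago 0, Austin 15. Chicago eliminated.
Round 2: Edmonton 24, Boston 8, Geneva 10, Denver 12, Austin 15. Boston eliminated.
Round 3: Edmonton 24, Geneva 10, Denver 12, Austin 23. Geneva eliminated.
Round 4: Edmonton 24, Denver 22, Austin 23. Denver eliminated.
Round 5: Edmonton 34, Austin 35. Austin has a majority (≥35).

Austin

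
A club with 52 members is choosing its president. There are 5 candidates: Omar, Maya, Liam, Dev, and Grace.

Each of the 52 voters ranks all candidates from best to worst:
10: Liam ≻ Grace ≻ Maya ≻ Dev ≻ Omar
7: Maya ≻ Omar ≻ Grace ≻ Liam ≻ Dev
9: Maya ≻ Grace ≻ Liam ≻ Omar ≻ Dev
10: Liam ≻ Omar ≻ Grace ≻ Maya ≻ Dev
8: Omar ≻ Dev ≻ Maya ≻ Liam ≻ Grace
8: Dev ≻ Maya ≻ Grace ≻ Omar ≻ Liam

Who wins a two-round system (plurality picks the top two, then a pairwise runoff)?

Round 1 first-place votes: Omar 8, Maya 16, Liam 20, Dev 8, Grace 0. Liam and Maya advance.
Runoff: Liam is ranked above Maya on 20 ballots, Maya above Liam on 32.

Maya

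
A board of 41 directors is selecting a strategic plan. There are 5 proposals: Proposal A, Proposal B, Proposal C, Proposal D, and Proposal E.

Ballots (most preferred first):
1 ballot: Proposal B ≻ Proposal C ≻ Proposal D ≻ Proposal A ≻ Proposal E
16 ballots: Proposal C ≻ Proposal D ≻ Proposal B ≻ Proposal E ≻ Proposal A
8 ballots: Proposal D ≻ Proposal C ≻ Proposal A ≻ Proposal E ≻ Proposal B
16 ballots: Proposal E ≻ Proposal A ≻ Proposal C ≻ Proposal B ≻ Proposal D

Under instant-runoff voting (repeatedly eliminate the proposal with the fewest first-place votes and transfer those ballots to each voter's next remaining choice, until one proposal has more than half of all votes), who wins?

Round 1: Proposal A 0, Proposal B 1, Proposal C 16, Proposal D 8, Proposal E 16. Proposal A eliminated.
Round 2: Proposal B 1, Proposal C 16, Proposal D 8, Proposal E 16. Proposal B eliminated.
Round 3: Proposal C 17, Proposal D 8, Proposal E 16. Proposal D eliminated.
Round 4: Proposal C 25, Proposal E 16. Proposal C has a majority (≥21).

Proposal C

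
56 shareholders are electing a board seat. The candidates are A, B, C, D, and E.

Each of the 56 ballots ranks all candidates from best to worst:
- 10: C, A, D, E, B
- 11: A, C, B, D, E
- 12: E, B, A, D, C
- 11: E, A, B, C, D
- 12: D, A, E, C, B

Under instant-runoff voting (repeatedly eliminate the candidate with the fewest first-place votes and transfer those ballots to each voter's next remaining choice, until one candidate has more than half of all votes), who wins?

Round 1: A 11, B 0, C 10, D 12, E 23. B eliminated.
Round 2: A 11, C 10, D 12, E 23. C eliminated.
Round 3: A 21, D 12, E 23. D eliminated.
Round 4: A 33, E 23. A has a majority (≥29).

A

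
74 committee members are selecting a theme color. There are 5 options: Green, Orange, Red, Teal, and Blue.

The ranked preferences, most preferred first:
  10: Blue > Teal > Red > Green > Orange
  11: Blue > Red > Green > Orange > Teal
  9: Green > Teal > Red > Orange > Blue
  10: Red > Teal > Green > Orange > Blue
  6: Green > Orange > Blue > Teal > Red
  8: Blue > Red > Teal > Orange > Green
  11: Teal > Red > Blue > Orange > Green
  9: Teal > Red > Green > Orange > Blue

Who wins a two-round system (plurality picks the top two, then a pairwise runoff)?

Teal

Round 1 first-place votes: Green 15, Orange 0, Red 10, Teal 20, Blue 29. Blue and Teal advance.
Runoff: Blue is ranked above Teal on 35 ballots, Teal above Blue on 39.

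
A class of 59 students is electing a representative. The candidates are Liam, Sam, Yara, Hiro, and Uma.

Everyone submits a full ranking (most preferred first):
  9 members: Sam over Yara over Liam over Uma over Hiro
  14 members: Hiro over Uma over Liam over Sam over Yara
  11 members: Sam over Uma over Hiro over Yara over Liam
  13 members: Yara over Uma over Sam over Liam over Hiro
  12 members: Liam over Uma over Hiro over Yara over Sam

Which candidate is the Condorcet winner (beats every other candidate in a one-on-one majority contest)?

Uma

Uma vs Liam: 38–21
Uma vs Sam: 39–20
Uma vs Yara: 37–22
Uma vs Hiro: 45–14
Uma beats every other candidate.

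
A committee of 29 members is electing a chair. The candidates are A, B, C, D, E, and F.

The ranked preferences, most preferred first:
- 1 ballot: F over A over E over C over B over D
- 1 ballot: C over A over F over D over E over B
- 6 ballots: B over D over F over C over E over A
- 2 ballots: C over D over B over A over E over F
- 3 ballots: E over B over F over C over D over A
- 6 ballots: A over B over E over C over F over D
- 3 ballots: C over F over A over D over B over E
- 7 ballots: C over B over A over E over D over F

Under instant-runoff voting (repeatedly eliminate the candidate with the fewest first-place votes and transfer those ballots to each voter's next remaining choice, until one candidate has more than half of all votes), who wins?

B

Round 1: A 6, B 6, C 13, D 0, E 3, F 1. D eliminated.
Round 2: A 6, B 6, C 13, E 3, F 1. F eliminated.
Round 3: A 7, B 6, C 13, E 3. E eliminated.
Round 4: A 7, B 9, C 13. A eliminated.
Round 5: B 15, C 14. B has a majority (≥15).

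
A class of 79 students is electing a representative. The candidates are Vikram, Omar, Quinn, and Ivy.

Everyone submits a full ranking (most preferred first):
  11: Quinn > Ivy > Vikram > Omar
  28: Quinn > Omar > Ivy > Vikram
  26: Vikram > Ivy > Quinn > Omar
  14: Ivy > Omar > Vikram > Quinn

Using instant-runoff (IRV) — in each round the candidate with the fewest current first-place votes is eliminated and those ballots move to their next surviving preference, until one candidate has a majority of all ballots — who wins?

Vikram

Round 1: Vikram 26, Omar 0, Quinn 39, Ivy 14. Omar eliminated.
Round 2: Vikram 26, Quinn 39, Ivy 14. Ivy eliminated.
Round 3: Vikram 40, Quinn 39. Vikram has a majority (≥40).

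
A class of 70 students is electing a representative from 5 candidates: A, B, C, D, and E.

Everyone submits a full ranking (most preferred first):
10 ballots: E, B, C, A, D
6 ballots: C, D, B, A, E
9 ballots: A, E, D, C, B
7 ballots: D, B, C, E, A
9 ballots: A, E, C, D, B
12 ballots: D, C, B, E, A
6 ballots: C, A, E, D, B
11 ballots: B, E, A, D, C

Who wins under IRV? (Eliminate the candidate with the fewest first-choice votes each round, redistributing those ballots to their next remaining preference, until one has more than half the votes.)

A

Round 1: A 18, B 11, C 12, D 19, E 10. E eliminated.
Round 2: A 18, B 21, C 12, D 19. C eliminated.
Round 3: A 24, B 21, D 25. B eliminated.
Round 4: A 45, D 25. A has a majority (≥36).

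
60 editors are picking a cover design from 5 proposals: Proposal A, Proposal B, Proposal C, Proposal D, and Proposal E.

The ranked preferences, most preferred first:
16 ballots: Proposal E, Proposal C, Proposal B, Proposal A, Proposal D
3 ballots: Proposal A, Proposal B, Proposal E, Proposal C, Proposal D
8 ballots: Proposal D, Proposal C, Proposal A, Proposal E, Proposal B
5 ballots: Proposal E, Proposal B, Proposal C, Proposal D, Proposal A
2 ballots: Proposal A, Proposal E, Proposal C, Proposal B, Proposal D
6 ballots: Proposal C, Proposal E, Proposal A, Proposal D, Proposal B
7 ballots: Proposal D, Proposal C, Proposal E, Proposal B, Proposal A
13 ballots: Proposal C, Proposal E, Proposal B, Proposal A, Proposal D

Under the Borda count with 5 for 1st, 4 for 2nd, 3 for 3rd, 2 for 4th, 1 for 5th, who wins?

Proposal C

Proposal A: 16×2 + 3×5 + 8×3 + 5×1 + 2×5 + 6×3 + 7×1 + 13×2 = 137
Proposal B: 16×3 + 3×4 + 8×1 + 5×4 + 2×2 + 6×1 + 7×2 + 13×3 = 151
Proposal C: 16×4 + 3×2 + 8×4 + 5×3 + 2×3 + 6×5 + 7×4 + 13×5 = 246
Proposal D: 16×1 + 3×1 + 8×5 + 5×2 + 2×1 + 6×2 + 7×5 + 13×1 = 131
Proposal E: 16×5 + 3×3 + 8×2 + 5×5 + 2×4 + 6×4 + 7×3 + 13×4 = 235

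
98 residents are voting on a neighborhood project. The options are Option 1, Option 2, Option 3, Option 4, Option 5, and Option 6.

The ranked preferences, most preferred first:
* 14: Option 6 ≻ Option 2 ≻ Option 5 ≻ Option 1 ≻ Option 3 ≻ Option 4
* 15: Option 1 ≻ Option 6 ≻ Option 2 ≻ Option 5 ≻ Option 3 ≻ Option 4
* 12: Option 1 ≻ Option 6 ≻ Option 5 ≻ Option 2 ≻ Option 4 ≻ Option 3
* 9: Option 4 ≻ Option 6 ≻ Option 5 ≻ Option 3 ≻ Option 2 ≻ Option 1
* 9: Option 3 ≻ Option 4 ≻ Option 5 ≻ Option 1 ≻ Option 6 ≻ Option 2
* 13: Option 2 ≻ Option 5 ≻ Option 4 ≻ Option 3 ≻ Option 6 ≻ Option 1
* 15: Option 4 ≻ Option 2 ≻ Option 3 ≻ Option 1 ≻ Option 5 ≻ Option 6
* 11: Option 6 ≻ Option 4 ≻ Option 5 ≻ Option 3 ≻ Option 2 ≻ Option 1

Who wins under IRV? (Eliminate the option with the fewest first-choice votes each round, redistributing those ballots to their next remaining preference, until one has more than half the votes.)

Option 4

Round 1: Option 1 27, Option 2 13, Option 3 9, Option 4 24, Option 5 0, Option 6 25. Option 5 eliminated.
Round 2: Option 1 27, Option 2 13, Option 3 9, Option 4 24, Option 6 25. Option 3 eliminated.
Round 3: Option 1 27, Option 2 13, Option 4 33, Option 6 25. Option 2 eliminated.
Round 4: Option 1 27, Option 4 46, Option 6 25. Option 6 eliminated.
Round 5: Option 1 41, Option 4 57. Option 4 has a majority (≥50).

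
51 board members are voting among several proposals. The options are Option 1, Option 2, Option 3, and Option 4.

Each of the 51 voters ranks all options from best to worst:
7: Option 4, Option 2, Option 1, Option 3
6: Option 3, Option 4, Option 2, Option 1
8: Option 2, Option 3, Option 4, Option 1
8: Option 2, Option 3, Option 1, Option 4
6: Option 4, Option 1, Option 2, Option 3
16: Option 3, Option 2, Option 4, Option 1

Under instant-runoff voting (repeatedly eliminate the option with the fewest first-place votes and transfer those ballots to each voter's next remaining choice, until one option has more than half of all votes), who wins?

Option 2

Round 1: Option 1 0, Option 2 16, Option 3 22, Option 4 13. Option 1 eliminated.
Round 2: Option 2 16, Option 3 22, Option 4 13. Option 4 eliminated.
Round 3: Option 2 29, Option 3 22. Option 2 has a majority (≥26).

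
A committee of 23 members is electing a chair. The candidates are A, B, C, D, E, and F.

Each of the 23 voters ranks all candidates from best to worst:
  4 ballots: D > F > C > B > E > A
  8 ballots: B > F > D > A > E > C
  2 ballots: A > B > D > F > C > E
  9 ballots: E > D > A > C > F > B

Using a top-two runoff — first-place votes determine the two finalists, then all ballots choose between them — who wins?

Round 1 first-place votes: A 2, B 8, C 0, D 4, E 9, F 0. E and B advance.
Runoff: E is ranked above B on 9 ballots, B above E on 14.

B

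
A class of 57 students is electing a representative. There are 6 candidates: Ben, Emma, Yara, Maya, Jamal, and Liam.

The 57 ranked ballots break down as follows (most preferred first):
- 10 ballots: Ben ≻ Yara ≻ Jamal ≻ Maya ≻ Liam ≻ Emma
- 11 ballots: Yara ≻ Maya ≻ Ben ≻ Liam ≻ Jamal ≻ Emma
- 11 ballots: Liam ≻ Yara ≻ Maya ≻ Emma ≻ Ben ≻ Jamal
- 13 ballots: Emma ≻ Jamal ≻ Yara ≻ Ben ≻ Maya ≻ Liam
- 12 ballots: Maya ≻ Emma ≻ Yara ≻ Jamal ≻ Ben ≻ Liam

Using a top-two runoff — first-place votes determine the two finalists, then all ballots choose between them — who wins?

Maya

Round 1 first-place votes: Ben 10, Emma 13, Yara 11, Maya 12, Jamal 0, Liam 11. Emma and Maya advance.
Runoff: Emma is ranked above Maya on 13 ballots, Maya above Emma on 44.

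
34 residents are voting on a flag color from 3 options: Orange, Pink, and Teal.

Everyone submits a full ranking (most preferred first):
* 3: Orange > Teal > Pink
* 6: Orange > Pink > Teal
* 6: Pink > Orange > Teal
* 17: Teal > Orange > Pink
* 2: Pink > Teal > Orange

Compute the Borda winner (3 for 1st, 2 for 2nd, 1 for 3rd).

Orange: 3×3 + 6×3 + 6×2 + 17×2 + 2×1 = 75
Pink: 3×1 + 6×2 + 6×3 + 17×1 + 2×3 = 56
Teal: 3×2 + 6×1 + 6×1 + 17×3 + 2×2 = 73

Orange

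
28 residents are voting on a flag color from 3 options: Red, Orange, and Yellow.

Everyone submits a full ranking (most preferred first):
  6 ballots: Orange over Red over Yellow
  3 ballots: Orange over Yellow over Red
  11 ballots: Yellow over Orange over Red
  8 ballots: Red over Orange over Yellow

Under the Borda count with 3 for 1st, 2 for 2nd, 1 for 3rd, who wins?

Red: 6×2 + 3×1 + 11×1 + 8×3 = 50
Orange: 6×3 + 3×3 + 11×2 + 8×2 = 65
Yellow: 6×1 + 3×2 + 11×3 + 8×1 = 53

Orange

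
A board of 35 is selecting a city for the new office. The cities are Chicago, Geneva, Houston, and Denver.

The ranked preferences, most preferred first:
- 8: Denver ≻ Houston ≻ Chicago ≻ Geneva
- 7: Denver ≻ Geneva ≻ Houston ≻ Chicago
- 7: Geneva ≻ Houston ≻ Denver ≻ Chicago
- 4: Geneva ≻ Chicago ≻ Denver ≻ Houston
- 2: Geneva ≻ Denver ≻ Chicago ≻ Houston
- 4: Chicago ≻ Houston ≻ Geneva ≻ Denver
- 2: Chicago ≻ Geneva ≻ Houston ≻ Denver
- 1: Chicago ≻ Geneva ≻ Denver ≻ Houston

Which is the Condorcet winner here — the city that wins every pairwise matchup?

Geneva

Geneva vs Chicago: 20–15
Geneva vs Houston: 23–12
Geneva vs Denver: 20–15
Geneva beats every other city.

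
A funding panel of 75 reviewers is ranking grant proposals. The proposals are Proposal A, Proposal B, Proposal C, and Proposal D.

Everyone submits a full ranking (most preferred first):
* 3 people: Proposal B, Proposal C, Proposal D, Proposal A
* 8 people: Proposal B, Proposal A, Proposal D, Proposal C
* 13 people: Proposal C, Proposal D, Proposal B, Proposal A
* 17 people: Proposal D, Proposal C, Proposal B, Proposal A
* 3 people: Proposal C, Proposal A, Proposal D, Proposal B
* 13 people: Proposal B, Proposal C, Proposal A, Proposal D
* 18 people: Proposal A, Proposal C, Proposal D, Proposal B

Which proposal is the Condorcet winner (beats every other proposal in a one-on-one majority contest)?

Proposal C vs Proposal A: 49–26
Proposal C vs Proposal B: 51–24
Proposal C vs Proposal D: 50–25
Proposal C beats every other proposal.

Proposal C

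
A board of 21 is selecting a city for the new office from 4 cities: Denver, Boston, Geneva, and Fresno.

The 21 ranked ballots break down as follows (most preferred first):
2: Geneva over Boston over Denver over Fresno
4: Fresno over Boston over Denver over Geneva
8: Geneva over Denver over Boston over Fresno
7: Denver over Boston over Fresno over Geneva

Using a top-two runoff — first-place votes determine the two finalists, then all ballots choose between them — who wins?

Round 1 first-place votes: Denver 7, Boston 0, Geneva 10, Fresno 4. Geneva and Denver advance.
Runoff: Geneva is ranked above Denver on 10 ballots, Denver above Geneva on 11.

Denver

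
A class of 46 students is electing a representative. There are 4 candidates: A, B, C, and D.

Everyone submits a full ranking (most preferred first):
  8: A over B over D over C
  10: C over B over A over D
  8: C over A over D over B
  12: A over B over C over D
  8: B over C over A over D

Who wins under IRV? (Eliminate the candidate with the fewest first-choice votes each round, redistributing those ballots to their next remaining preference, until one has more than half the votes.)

Round 1: A 20, B 8, C 18, D 0. D eliminated.
Round 2: A 20, B 8, C 18. B eliminated.
Round 3: A 20, C 26. C has a majority (≥24).

C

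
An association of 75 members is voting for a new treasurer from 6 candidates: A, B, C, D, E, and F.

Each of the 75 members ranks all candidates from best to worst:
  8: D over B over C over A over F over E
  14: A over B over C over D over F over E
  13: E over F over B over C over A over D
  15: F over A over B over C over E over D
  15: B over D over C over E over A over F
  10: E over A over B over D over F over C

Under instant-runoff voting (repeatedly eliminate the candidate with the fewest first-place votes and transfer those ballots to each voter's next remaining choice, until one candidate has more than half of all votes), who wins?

B

Round 1: A 14, B 15, C 0, D 8, E 23, F 15. C eliminated.
Round 2: A 14, B 15, D 8, E 23, F 15. D eliminated.
Round 3: A 14, B 23, E 23, F 15. A eliminated.
Round 4: B 37, E 23, F 15. F eliminated.
Round 5: B 52, E 23. B has a majority (≥38).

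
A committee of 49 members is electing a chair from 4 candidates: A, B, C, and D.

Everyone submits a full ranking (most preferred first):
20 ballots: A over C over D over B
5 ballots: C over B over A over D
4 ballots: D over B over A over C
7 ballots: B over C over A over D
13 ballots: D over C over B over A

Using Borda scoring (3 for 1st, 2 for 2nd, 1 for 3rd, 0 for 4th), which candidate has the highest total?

A: 20×3 + 5×1 + 4×1 + 7×1 + 13×0 = 76
B: 20×0 + 5×2 + 4×2 + 7×3 + 13×1 = 52
C: 20×2 + 5×3 + 4×0 + 7×2 + 13×2 = 95
D: 20×1 + 5×0 + 4×3 + 7×0 + 13×3 = 71

C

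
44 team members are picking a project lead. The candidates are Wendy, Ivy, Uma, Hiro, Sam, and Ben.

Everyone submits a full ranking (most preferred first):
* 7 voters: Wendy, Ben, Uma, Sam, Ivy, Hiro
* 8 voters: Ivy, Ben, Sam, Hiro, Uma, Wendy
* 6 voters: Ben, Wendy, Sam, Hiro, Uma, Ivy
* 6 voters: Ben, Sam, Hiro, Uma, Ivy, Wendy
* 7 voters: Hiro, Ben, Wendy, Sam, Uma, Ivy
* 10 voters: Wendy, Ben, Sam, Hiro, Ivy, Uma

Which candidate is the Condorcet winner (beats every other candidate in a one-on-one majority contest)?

Ben

Ben vs Wendy: 27–17
Ben vs Ivy: 36–8
Ben vs Uma: 44–0
Ben vs Hiro: 37–7
Ben vs Sam: 44–0
Ben beats every other candidate.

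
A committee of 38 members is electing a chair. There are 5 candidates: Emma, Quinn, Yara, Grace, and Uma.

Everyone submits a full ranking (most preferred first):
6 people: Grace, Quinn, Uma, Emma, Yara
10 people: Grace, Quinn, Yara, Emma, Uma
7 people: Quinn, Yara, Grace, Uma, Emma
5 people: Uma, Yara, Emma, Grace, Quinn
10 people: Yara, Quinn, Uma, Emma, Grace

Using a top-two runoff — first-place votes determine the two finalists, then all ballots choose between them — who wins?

Yara

Round 1 first-place votes: Emma 0, Quinn 7, Yara 10, Grace 16, Uma 5. Grace and Yara advance.
Runoff: Grace is ranked above Yara on 16 ballots, Yara above Grace on 22.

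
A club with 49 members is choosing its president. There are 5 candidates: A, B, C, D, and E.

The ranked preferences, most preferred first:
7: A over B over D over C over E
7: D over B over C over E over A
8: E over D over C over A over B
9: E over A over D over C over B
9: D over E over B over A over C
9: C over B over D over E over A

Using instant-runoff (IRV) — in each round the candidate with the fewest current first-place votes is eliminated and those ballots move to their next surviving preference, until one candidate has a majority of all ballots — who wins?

D

Round 1: A 7, B 0, C 9, D 16, E 17. B eliminated.
Round 2: A 7, C 9, D 16, E 17. A eliminated.
Round 3: C 9, D 23, E 17. C eliminated.
Round 4: D 32, E 17. D has a majority (≥25).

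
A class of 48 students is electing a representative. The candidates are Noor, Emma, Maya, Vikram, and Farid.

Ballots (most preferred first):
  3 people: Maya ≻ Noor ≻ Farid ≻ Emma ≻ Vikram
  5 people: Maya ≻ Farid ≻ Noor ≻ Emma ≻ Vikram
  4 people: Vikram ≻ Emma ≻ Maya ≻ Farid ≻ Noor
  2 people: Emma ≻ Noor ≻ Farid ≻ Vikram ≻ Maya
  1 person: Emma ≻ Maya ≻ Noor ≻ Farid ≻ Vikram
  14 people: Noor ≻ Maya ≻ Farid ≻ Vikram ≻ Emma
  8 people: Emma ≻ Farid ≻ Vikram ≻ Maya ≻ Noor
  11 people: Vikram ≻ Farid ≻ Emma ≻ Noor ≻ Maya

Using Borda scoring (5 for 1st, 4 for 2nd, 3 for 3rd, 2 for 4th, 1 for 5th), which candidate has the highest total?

Noor: 3×4 + 5×3 + 4×1 + 2×4 + 1×3 + 14×5 + 8×1 + 11×2 = 142
Emma: 3×2 + 5×2 + 4×4 + 2×5 + 1×5 + 14×1 + 8×5 + 11×3 = 134
Maya: 3×5 + 5×5 + 4×3 + 2×1 + 1×4 + 14×4 + 8×2 + 11×1 = 141
Vikram: 3×1 + 5×1 + 4×5 + 2×2 + 1×1 + 14×2 + 8×3 + 11×5 = 140
Farid: 3×3 + 5×4 + 4×2 + 2×3 + 1×2 + 14×3 + 8×4 + 11×4 = 163

Farid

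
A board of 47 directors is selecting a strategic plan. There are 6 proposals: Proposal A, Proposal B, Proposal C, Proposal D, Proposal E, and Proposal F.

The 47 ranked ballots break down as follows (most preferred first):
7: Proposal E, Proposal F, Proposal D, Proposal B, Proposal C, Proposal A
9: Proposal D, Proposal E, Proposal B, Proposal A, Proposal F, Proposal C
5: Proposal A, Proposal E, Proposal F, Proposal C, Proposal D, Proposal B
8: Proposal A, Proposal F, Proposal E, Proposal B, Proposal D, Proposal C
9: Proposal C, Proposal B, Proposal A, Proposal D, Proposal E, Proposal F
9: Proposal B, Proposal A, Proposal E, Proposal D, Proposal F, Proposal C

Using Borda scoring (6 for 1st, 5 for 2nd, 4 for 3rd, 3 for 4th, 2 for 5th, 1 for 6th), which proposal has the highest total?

Proposal A: 7×1 + 9×3 + 5×6 + 8×6 + 9×4 + 9×5 = 193
Proposal B: 7×3 + 9×4 + 5×1 + 8×3 + 9×5 + 9×6 = 185
Proposal C: 7×2 + 9×1 + 5×3 + 8×1 + 9×6 + 9×1 = 109
Proposal D: 7×4 + 9×6 + 5×2 + 8×2 + 9×3 + 9×3 = 162
Proposal E: 7×6 + 9×5 + 5×5 + 8×4 + 9×2 + 9×4 = 198
Proposal F: 7×5 + 9×2 + 5×4 + 8×5 + 9×1 + 9×2 = 140

Proposal E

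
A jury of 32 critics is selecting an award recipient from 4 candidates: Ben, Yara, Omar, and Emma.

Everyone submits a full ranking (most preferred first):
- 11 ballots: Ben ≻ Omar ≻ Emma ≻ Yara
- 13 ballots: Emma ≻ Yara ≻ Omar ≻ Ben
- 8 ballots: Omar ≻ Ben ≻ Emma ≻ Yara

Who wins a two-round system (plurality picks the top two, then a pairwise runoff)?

Round 1 first-place votes: Ben 11, Yara 0, Omar 8, Emma 13. Emma and Ben advance.
Runoff: Emma is ranked above Ben on 13 ballots, Ben above Emma on 19.

Ben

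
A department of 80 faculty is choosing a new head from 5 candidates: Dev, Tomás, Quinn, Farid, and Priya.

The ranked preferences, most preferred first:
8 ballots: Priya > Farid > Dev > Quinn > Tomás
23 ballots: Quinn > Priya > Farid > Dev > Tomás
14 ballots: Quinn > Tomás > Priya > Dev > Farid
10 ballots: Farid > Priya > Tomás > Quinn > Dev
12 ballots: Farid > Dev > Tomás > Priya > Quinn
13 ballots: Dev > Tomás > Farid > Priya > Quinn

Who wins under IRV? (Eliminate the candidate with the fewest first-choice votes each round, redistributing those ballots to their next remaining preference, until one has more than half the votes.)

Round 1: Dev 13, Tomás 0, Quinn 37, Farid 22, Priya 8. Tomás eliminated.
Round 2: Dev 13, Quinn 37, Farid 22, Priya 8. Priya eliminated.
Round 3: Dev 13, Quinn 37, Farid 30. Dev eliminated.
Round 4: Quinn 37, Farid 43. Farid has a majority (≥41).

Farid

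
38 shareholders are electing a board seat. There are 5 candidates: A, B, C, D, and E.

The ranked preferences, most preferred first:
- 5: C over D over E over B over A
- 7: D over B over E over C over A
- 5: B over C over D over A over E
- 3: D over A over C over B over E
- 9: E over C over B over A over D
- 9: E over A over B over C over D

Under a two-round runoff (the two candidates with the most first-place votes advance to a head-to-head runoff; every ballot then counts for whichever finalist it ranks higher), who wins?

D

Round 1 first-place votes: A 0, B 5, C 5, D 10, E 18. E and D advance.
Runoff: E is ranked above D on 18 ballots, D above E on 20.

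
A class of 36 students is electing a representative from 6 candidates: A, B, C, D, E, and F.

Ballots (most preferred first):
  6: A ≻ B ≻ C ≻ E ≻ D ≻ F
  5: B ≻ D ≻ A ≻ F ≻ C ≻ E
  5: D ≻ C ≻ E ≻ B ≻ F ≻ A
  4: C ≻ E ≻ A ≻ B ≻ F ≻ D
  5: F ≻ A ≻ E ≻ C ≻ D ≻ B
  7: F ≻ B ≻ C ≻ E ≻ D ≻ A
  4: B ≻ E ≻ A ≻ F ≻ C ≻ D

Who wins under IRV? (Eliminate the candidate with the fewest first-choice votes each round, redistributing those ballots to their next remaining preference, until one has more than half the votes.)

B

Round 1: A 6, B 9, C 4, D 5, E 0, F 12. E eliminated.
Round 2: A 6, B 9, C 4, D 5, F 12. C eliminated.
Round 3: A 10, B 9, D 5, F 12. D eliminated.
Round 4: A 10, B 14, F 12. A eliminated.
Round 5: B 24, F 12. B has a majority (≥19).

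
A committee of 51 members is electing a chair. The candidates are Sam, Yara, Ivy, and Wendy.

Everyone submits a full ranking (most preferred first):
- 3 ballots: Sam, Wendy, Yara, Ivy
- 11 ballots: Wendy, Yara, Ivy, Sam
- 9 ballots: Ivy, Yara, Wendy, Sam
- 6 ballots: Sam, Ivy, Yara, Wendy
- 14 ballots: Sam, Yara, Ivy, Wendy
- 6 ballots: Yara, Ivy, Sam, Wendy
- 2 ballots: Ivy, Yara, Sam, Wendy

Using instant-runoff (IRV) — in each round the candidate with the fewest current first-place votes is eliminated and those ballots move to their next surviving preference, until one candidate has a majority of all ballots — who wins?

Ivy

Round 1: Sam 23, Yara 6, Ivy 11, Wendy 11. Yara eliminated.
Round 2: Sam 23, Ivy 17, Wendy 11. Wendy eliminated.
Round 3: Sam 23, Ivy 28. Ivy has a majority (≥26).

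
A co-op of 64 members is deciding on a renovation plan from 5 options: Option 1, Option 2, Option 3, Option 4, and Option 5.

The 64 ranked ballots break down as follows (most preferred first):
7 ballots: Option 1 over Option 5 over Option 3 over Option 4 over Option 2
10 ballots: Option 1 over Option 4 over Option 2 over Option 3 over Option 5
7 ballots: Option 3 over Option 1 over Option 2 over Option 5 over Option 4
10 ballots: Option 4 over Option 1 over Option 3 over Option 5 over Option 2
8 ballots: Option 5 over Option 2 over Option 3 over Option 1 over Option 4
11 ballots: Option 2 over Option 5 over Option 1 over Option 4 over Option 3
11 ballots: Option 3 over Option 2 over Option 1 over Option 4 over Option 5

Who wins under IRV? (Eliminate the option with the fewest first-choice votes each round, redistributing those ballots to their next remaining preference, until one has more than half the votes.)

Option 1

Round 1: Option 1 17, Option 2 11, Option 3 18, Option 4 10, Option 5 8. Option 5 eliminated.
Round 2: Option 1 17, Option 2 19, Option 3 18, Option 4 10. Option 4 eliminated.
Round 3: Option 1 27, Option 2 19, Option 3 18. Option 3 eliminated.
Round 4: Option 1 34, Option 2 30. Option 1 has a majority (≥33).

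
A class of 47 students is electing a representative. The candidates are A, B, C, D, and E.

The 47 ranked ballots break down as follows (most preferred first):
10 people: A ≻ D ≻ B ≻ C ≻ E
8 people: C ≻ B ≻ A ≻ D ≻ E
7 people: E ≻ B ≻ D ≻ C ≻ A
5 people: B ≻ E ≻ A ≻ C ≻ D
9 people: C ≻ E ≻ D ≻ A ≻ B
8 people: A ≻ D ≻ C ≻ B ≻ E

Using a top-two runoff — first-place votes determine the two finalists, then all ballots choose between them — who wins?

C

Round 1 first-place votes: A 18, B 5, C 17, D 0, E 7. A and C advance.
Runoff: A is ranked above C on 23 ballots, C above A on 24.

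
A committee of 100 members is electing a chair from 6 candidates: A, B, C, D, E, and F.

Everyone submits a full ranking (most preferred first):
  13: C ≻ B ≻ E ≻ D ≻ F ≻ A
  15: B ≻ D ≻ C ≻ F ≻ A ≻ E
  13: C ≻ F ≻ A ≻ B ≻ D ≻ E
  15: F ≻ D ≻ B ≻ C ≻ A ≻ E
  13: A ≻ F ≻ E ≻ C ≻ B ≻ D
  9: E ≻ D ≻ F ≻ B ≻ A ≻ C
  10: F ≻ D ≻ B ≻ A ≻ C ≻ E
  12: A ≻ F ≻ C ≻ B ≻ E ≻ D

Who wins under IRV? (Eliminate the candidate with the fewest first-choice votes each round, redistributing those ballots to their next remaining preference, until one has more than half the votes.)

Round 1: A 25, B 15, C 26, D 0, E 9, F 25. D eliminated.
Round 2: A 25, B 15, C 26, E 9, F 25. E eliminated.
Round 3: A 25, B 15, C 26, F 34. B eliminated.
Round 4: A 25, C 41, F 34. A eliminated.
Round 5: C 41, F 59. F has a majority (≥51).

F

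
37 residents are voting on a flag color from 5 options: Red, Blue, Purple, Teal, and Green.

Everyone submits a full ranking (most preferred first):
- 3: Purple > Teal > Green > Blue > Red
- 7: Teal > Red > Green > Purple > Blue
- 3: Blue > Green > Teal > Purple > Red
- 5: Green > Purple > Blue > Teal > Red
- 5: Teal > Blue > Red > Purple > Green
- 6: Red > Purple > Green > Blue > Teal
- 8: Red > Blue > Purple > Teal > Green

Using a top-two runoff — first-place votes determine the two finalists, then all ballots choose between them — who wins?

Teal

Round 1 first-place votes: Red 14, Blue 3, Purple 3, Teal 12, Green 5. Red and Teal advance.
Runoff: Red is ranked above Teal on 14 ballots, Teal above Red on 23.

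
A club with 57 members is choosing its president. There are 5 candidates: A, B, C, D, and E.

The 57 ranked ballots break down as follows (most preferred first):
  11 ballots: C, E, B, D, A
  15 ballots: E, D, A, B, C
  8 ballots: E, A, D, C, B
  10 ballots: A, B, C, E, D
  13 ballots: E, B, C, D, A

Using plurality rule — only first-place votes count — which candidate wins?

First-place votes: A 10, B 0, C 11, D 0, E 36.

E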